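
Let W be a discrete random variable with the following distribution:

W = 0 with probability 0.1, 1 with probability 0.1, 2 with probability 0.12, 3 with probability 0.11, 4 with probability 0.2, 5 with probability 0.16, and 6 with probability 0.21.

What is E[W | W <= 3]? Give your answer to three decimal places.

1.558

P(W <= 3) = 0.1 + 0.1 + 0.12 + 0.11 = 0.43.
E[W | W <= 3] = [0·0.1 + 1·0.1 + 2·0.12 + 3·0.11] / 0.43
 = 0.67 / 0.43
 = 67/43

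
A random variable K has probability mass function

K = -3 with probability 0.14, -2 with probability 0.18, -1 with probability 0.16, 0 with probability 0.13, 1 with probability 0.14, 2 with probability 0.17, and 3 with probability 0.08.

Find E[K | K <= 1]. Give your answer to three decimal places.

-1.067

P(K <= 1) = 0.14 + 0.18 + 0.16 + 0.13 + 0.14 = 0.75.
E[K | K <= 1] = [(-3)·0.14 + (-2)·0.18 + (-1)·0.16 + 0·0.13 + 1·0.14] / 0.75
 = -0.8 / 0.75
 = -16/15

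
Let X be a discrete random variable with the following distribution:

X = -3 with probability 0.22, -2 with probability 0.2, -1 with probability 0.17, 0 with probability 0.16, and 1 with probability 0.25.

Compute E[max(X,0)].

0.25

E[max(X,0)] = Σ max(x,0)·P(X=x)
 = 0·0.22 + 0·0.2 + 0·0.17 + 0·0.16 + 1·0.25
 = 0 + 0 + 0 + 0 + 0.25
 = 0.25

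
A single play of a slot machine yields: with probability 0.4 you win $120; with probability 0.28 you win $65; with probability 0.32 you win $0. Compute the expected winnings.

66.2

E[payout] = 120·0.4 + 65·0.28 + 0·0.32
 = 48 + 18.2 + 0
 = 66.2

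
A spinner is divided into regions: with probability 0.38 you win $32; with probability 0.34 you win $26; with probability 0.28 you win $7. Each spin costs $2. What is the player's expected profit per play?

E[payout] = 32·0.38 + 26·0.34 + 7·0.28
 = 12.16 + 8.84 + 1.96
 = 22.96
Net = 22.96 - 2 = 20.96

20.96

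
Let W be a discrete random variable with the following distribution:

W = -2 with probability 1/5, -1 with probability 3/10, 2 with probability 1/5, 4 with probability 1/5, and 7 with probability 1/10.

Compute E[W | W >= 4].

5

P(W >= 4) = 1/5 + 1/10 = 3/10.
E[W | W >= 4] = [4·1/5 + 7·1/10] / (3/10)
 = 3/2 / (3/10)
 = 5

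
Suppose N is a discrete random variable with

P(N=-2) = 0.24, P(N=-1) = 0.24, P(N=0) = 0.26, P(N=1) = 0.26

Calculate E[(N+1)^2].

1.54

E[(N+1)^2] = Σ (n+1)^2·P(N=n)
 = 1·0.24 + 0·0.24 + 1·0.26 + 4·0.26
 = 0.24 + 0 + 0.26 + 1.04
 = 1.54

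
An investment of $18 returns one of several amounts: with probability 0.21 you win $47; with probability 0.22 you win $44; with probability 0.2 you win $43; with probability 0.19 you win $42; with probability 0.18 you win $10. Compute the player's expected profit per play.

E[payout] = 47·0.21 + 44·0.22 + 43·0.2 + 42·0.19 + 10·0.18
 = 9.87 + 9.68 + 8.6 + 7.98 + 1.8
 = 37.93
Net = 37.93 - 18 = 19.93

19.93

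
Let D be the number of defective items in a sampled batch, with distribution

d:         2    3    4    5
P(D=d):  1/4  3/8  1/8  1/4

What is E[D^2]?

E[D^2] = Σ d^2·P(D=d)
 = 4·1/4 + 9·3/8 + 16·1/8 + 25·1/4
 = 1 + 27/8 + 2 + 25/4
 = 101/8

12.625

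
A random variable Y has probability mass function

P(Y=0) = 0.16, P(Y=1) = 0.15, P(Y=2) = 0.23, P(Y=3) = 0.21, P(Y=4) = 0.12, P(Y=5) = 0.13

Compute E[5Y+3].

E[5Y+3] = Σ (5y+3)·P(Y=y)
 = 3·0.16 + 8·0.15 + 13·0.23 + 18·0.21 + 23·0.12 + 28·0.13
 = 0.48 + 1.2 + 2.99 + 3.78 + 2.76 + 3.64
 = 14.85

14.85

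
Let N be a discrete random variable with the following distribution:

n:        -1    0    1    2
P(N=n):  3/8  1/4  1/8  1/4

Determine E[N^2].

1.5

E[N^2] = Σ n^2·P(N=n)
 = 1·3/8 + 0·1/4 + 1·1/8 + 4·1/4
 = 3/8 + 0 + 1/8 + 1
 = 3/2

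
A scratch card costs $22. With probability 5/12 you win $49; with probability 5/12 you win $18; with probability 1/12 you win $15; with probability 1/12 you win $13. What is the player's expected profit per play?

8.25

E[payout] = 49·5/12 + 18·5/12 + 15·1/12 + 13·1/12
 = 245/12 + 15/2 + 5/4 + 13/12
 = 121/4
Net = 121/4 - 22 = 33/4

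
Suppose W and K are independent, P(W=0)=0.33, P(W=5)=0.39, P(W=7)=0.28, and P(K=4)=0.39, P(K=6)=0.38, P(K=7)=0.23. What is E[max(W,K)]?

E[max(W,K)] = Σ_w Σ_k max(w,k) · P(W=w)P(K=k)
 = 4·0.1287 + 6·0.1254 + 7·0.0759 + 5·0.1521 + 6·0.1482 + 7·0.0897 + 7·0.1092 + 7·0.1064 + 7·0.0644
 = 0.5148 + 0.7524 + 0.5313 + 0.7605 + 0.8892 + 0.6279 + 0.7644 + 0.7448 + 0.4508
 = 6.0361

6.0361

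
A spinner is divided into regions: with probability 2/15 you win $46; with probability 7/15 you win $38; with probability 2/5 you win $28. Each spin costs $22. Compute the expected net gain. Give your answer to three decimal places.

13.067

E[payout] = 46·2/15 + 38·7/15 + 28·2/5
 = 92/15 + 266/15 + 56/5
 = 526/15
Net = 526/15 - 22 = 196/15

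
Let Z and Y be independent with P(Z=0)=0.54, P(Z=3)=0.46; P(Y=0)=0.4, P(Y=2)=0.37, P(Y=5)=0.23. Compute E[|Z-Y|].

E[|Z-Y|] = Σ_z Σ_y |z-y| · P(Z=z)P(Y=y)
 = 0·0.216 + 2·0.1998 + 5·0.1242 + 3·0.184 + 1·0.1702 + 2·0.1058
 = 0 + 0.3996 + 0.621 + 0.552 + 0.1702 + 0.2116
 = 1.9544

1.9544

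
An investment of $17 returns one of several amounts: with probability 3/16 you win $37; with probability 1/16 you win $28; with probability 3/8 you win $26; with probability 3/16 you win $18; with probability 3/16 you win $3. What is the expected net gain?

E[payout] = 37·3/16 + 28·1/16 + 26·3/8 + 18·3/16 + 3·3/16
 = 111/16 + 7/4 + 39/4 + 27/8 + 9/16
 = 179/8
Net = 179/8 - 17 = 43/8

5.375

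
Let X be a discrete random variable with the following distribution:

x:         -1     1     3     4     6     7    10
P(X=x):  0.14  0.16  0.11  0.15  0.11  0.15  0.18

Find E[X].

4.46

E[X] = Σ x·P(X=x)
 = (-1)·0.14 + 1·0.16 + 3·0.11 + 4·0.15 + 6·0.11 + 7·0.15 + 10·0.18
 = (-0.14) + 0.16 + 0.33 + 0.6 + 0.66 + 1.05 + 1.8
 = 4.46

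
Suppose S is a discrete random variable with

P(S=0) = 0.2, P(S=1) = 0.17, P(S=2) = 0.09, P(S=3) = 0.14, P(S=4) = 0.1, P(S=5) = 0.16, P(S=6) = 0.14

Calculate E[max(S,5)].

5.14

E[max(S,5)] = Σ max(s,5)·P(S=s)
 = 5·0.2 + 5·0.17 + 5·0.09 + 5·0.14 + 5·0.1 + 5·0.16 + 6·0.14
 = 1 + 0.85 + 0.45 + 0.7 + 0.5 + 0.8 + 0.84
 = 5.14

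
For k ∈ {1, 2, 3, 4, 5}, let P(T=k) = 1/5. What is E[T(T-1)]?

E[T(T-1)] = Σ t(t-1)·P(T=t)
 = 0·1/5 + 2·1/5 + 6·1/5 + 12·1/5 + 20·1/5
 = 0 + 2/5 + 6/5 + 12/5 + 4
 = 8

8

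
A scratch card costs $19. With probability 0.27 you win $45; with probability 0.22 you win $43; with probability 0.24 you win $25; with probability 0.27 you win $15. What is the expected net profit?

E[payout] = 45·0.27 + 43·0.22 + 25·0.24 + 15·0.27
 = 12.15 + 9.46 + 6 + 4.05
 = 31.66
Net = 31.66 - 19 = 12.66

12.66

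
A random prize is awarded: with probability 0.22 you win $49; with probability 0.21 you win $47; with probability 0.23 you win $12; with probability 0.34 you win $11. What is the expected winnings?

27.15

E[payout] = 49·0.22 + 47·0.21 + 12·0.23 + 11·0.34
 = 10.78 + 9.87 + 2.76 + 3.74
 = 27.15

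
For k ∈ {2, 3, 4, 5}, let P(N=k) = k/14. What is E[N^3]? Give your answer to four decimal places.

69.8571

E[N^3] = Σ n^3·P(N=n)
 = 8·1/7 + 27·3/14 + 64·2/7 + 125·5/14
 = 8/7 + 81/14 + 128/7 + 625/14
 = 489/7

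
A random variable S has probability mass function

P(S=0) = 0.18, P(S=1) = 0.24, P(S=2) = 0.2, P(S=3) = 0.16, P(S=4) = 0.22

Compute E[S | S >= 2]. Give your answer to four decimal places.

3.0345

P(S >= 2) = 0.2 + 0.16 + 0.22 = 0.58.
E[S | S >= 2] = [2·0.2 + 3·0.16 + 4·0.22] / 0.58
 = 1.76 / 0.58
 = 88/29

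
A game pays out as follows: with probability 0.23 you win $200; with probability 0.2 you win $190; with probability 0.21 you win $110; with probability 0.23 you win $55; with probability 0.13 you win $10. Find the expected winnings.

121.05

E[payout] = 200·0.23 + 190·0.2 + 110·0.21 + 55·0.23 + 10·0.13
 = 46 + 38 + 23.1 + 12.65 + 1.3
 = 121.05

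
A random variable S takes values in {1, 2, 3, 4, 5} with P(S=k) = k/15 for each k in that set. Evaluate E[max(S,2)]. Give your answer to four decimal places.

3.7333

E[max(S,2)] = Σ max(s,2)·P(S=s)
 = 2·1/15 + 2·2/15 + 3·1/5 + 4·4/15 + 5·1/3
 = 2/15 + 4/15 + 3/5 + 16/15 + 5/3
 = 56/15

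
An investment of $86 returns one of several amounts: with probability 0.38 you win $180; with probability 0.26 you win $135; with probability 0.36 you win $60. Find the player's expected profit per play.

E[payout] = 180·0.38 + 135·0.26 + 60·0.36
 = 68.4 + 35.1 + 21.6
 = 125.1
Net = 125.1 - 86 = 39.1

39.1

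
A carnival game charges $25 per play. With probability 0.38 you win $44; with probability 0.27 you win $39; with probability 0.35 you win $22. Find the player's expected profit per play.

9.95

E[payout] = 44·0.38 + 39·0.27 + 22·0.35
 = 16.72 + 10.53 + 7.7
 = 34.95
Net = 34.95 - 25 = 9.95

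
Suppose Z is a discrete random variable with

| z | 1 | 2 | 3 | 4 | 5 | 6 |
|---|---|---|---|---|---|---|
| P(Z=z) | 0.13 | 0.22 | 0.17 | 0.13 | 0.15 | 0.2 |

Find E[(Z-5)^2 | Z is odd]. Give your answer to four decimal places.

P(Z is odd) = 0.13 + 0.17 + 0.15 = 0.45.
E[(Z-5)^2 | Z is odd] = [16·0.13 + 4·0.17 + 0·0.15] / 0.45
 = 2.76 / 0.45
 = 92/15

6.1333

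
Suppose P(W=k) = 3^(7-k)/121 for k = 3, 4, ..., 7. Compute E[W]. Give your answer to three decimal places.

E[W] = Σ w·P(W=w)
 = 3·81/121 + 4·27/121 + 5·9/121 + 6·3/121 + 7·1/121
 = 243/121 + 108/121 + 45/121 + 18/121 + 7/121
 = 421/121

3.479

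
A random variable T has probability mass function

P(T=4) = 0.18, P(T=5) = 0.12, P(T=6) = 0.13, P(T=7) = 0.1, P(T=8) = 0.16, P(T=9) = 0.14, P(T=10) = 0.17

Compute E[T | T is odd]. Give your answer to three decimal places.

7.111

P(T is odd) = 0.12 + 0.1 + 0.14 = 0.36.
E[T | T is odd] = [5·0.12 + 7·0.1 + 9·0.14] / 0.36
 = 2.56 / 0.36
 = 64/9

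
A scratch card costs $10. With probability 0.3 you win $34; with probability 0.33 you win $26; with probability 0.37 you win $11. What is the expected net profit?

E[payout] = 34·0.3 + 26·0.33 + 11·0.37
 = 10.2 + 8.58 + 4.07
 = 22.85
Net = 22.85 - 10 = 12.85

12.85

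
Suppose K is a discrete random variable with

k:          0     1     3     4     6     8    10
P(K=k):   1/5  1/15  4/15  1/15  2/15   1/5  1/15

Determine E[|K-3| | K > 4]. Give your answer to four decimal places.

P(K > 4) = 2/15 + 1/5 + 1/15 = 2/5.
E[|K-3| | K > 4] = [3·2/15 + 5·1/5 + 7·1/15] / (2/5)
 = 28/15 / (2/5)
 = 14/3

4.6667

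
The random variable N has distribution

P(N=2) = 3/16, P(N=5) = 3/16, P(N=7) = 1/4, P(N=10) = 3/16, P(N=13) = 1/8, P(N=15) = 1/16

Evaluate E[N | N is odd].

P(N is odd) = 3/16 + 1/4 + 1/8 + 1/16 = 5/8.
E[N | N is odd] = [5·3/16 + 7·1/4 + 13·1/8 + 15·1/16] / (5/8)
 = 21/4 / (5/8)
 = 42/5

8.4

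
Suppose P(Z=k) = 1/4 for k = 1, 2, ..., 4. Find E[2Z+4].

E[2Z+4] = Σ (2z+4)·P(Z=z)
 = 6·1/4 + 8·1/4 + 10·1/4 + 12·1/4
 = 3/2 + 2 + 5/2 + 3
 = 9

9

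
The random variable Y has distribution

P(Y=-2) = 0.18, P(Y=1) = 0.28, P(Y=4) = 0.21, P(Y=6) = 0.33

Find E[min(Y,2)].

1

E[min(Y,2)] = Σ min(y,2)·P(Y=y)
 = (-2)·0.18 + 1·0.28 + 2·0.21 + 2·0.33
 = (-0.36) + 0.28 + 0.42 + 0.66
 = 1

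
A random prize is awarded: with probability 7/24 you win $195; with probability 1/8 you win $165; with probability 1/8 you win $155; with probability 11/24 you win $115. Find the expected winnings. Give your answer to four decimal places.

E[payout] = 195·7/24 + 165·1/8 + 155·1/8 + 115·11/24
 = 455/8 + 165/8 + 155/8 + 1265/24
 = 1795/12

149.5833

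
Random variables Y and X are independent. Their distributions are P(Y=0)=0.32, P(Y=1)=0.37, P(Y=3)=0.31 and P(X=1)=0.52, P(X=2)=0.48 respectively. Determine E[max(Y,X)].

E[max(Y,X)] = Σ_y Σ_x max(y,x) · P(Y=y)P(X=x)
 = 1·0.1664 + 2·0.1536 + 1·0.1924 + 2·0.1776 + 3·0.1612 + 3·0.1488
 = 0.1664 + 0.3072 + 0.1924 + 0.3552 + 0.4836 + 0.4464
 = 1.9512

1.9512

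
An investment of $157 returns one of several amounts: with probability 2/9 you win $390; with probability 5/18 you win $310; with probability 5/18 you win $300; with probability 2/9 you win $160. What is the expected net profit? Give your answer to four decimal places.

134.6667

E[payout] = 390·2/9 + 310·5/18 + 300·5/18 + 160·2/9
 = 260/3 + 775/9 + 250/3 + 320/9
 = 875/3
Net = 875/3 - 157 = 404/3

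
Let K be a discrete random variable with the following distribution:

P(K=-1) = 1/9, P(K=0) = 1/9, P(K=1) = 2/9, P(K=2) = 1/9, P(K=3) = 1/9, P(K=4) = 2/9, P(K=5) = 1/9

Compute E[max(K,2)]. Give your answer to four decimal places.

2.8889

E[max(K,2)] = Σ max(k,2)·P(K=k)
 = 2·1/9 + 2·1/9 + 2·2/9 + 2·1/9 + 3·1/9 + 4·2/9 + 5·1/9
 = 2/9 + 2/9 + 4/9 + 2/9 + 1/3 + 8/9 + 5/9
 = 26/9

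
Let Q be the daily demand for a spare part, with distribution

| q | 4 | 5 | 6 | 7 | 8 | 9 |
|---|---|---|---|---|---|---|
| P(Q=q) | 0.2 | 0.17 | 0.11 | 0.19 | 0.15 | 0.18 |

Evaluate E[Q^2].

44.9

E[Q^2] = Σ q^2·P(Q=q)
 = 16·0.2 + 25·0.17 + 36·0.11 + 49·0.19 + 64·0.15 + 81·0.18
 = 3.2 + 4.25 + 3.96 + 9.31 + 9.6 + 14.58
 = 44.9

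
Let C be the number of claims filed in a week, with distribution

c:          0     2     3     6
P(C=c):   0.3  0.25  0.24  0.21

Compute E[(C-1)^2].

6.76

E[(C-1)^2] = Σ (c-1)^2·P(C=c)
 = 1·0.3 + 1·0.25 + 4·0.24 + 25·0.21
 = 0.3 + 0.25 + 0.96 + 5.25
 = 6.76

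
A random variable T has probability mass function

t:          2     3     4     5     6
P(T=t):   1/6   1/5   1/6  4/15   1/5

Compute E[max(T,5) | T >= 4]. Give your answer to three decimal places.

5.316

P(T >= 4) = 1/6 + 4/15 + 1/5 = 19/30.
E[max(T,5) | T >= 4] = [5·1/6 + 5·4/15 + 6·1/5] / (19/30)
 = 101/30 / (19/30)
 = 101/19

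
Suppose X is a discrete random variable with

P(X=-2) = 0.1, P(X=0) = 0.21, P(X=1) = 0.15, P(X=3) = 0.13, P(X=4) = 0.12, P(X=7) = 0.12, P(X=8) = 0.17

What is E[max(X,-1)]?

3.12

E[max(X,-1)] = Σ max(x,-1)·P(X=x)
 = (-1)·0.1 + 0·0.21 + 1·0.15 + 3·0.13 + 4·0.12 + 7·0.12 + 8·0.17
 = (-0.1) + 0 + 0.15 + 0.39 + 0.48 + 0.84 + 1.36
 = 3.12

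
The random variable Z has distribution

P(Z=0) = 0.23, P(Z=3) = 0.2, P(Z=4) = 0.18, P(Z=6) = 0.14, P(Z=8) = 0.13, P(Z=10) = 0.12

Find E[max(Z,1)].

E[max(Z,1)] = Σ max(z,1)·P(Z=z)
 = 1·0.23 + 3·0.2 + 4·0.18 + 6·0.14 + 8·0.13 + 10·0.12
 = 0.23 + 0.6 + 0.72 + 0.84 + 1.04 + 1.2
 = 4.63

4.63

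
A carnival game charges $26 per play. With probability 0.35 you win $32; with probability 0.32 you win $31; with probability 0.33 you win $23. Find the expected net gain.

2.71

E[payout] = 32·0.35 + 31·0.32 + 23·0.33
 = 11.2 + 9.92 + 7.59
 = 28.71
Net = 28.71 - 26 = 2.71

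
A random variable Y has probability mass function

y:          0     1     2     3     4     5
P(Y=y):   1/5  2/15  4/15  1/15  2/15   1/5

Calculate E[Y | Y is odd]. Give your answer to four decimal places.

3.3333

P(Y is odd) = 2/15 + 1/15 + 1/5 = 2/5.
E[Y | Y is odd] = [1·2/15 + 3·1/15 + 5·1/5] / (2/5)
 = 4/3 / (2/5)
 = 10/3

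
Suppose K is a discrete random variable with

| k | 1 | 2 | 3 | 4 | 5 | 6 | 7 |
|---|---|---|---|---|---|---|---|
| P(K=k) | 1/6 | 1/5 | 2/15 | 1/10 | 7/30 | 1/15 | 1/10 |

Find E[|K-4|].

1.7

E[|K-4|] = Σ |k-4|·P(K=k)
 = 3·1/6 + 2·1/5 + 1·2/15 + 0·1/10 + 1·7/30 + 2·1/15 + 3·1/10
 = 1/2 + 2/5 + 2/15 + 0 + 7/30 + 2/15 + 3/10
 = 17/10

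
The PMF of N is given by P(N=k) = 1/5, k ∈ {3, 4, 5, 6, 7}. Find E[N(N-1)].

22

E[N(N-1)] = Σ n(n-1)·P(N=n)
 = 6·1/5 + 12·1/5 + 20·1/5 + 30·1/5 + 42·1/5
 = 6/5 + 12/5 + 4 + 6 + 42/5
 = 22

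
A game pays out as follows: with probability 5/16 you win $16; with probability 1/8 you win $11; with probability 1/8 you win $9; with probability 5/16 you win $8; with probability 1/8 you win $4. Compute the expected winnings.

10.5

E[payout] = 16·5/16 + 11·1/8 + 9·1/8 + 8·5/16 + 4·1/8
 = 5 + 11/8 + 9/8 + 5/2 + 1/2
 = 21/2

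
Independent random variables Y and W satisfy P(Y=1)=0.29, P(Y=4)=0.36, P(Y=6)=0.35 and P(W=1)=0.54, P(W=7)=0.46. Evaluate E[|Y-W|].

2.9864

E[|Y-W|] = Σ_y Σ_w |y-w| · P(Y=y)P(W=w)
 = 0·0.1566 + 6·0.1334 + 3·0.1944 + 3·0.1656 + 5·0.189 + 1·0.161
 = 0 + 0.8004 + 0.5832 + 0.4968 + 0.945 + 0.161
 = 2.9864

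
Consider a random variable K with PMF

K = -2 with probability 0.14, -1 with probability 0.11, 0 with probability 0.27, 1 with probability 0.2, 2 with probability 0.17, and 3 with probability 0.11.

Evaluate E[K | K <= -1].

P(K <= -1) = 0.14 + 0.11 = 0.25.
E[K | K <= -1] = [(-2)·0.14 + (-1)·0.11] / 0.25
 = -0.39 / 0.25
 = -39/25

-1.56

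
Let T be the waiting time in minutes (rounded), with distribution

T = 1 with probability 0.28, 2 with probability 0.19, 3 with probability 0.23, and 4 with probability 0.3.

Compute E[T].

E[T] = Σ t·P(T=t)
 = 1·0.28 + 2·0.19 + 3·0.23 + 4·0.3
 = 0.28 + 0.38 + 0.69 + 1.2
 = 2.55

2.55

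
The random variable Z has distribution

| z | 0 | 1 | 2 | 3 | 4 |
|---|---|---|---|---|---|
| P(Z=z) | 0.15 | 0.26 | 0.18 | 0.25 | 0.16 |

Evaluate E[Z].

E[Z] = Σ z·P(Z=z)
 = 0·0.15 + 1·0.26 + 2·0.18 + 3·0.25 + 4·0.16
 = 0 + 0.26 + 0.36 + 0.75 + 0.64
 = 2.01

2.01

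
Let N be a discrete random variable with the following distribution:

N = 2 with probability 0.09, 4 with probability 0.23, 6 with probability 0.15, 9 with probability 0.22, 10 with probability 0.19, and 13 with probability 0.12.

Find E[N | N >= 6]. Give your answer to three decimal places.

P(N >= 6) = 0.15 + 0.22 + 0.19 + 0.12 = 0.68.
E[N | N >= 6] = [6·0.15 + 9·0.22 + 10·0.19 + 13·0.12] / 0.68
 = 6.34 / 0.68
 = 317/34

9.324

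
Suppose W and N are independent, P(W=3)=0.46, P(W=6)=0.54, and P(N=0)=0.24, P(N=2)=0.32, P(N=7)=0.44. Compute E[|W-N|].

2.9944

E[|W-N|] = Σ_w Σ_n |w-n| · P(W=w)P(N=n)
 = 3·0.1104 + 1·0.1472 + 4·0.2024 + 6·0.1296 + 4·0.1728 + 1·0.2376
 = 0.3312 + 0.1472 + 0.8096 + 0.7776 + 0.6912 + 0.2376
 = 2.9944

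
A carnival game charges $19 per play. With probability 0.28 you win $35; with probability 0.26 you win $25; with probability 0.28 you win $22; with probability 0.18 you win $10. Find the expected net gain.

5.26

E[payout] = 35·0.28 + 25·0.26 + 22·0.28 + 10·0.18
 = 9.8 + 6.5 + 6.16 + 1.8
 = 24.26
Net = 24.26 - 19 = 5.26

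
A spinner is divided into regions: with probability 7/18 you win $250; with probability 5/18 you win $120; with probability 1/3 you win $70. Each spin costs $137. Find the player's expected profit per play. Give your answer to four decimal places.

16.8889

E[payout] = 250·7/18 + 120·5/18 + 70·1/3
 = 875/9 + 100/3 + 70/3
 = 1385/9
Net = 1385/9 - 137 = 152/9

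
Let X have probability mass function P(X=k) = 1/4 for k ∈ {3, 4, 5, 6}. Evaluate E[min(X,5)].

4.25

E[min(X,5)] = Σ min(x,5)·P(X=x)
 = 3·1/4 + 4·1/4 + 5·1/4 + 5·1/4
 = 3/4 + 1 + 5/4 + 5/4
 = 17/4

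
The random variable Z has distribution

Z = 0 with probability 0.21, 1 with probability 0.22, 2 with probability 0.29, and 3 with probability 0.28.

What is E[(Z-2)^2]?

E[(Z-2)^2] = Σ (z-2)^2·P(Z=z)
 = 4·0.21 + 1·0.22 + 0·0.29 + 1·0.28
 = 0.84 + 0.22 + 0 + 0.28
 = 1.34

1.34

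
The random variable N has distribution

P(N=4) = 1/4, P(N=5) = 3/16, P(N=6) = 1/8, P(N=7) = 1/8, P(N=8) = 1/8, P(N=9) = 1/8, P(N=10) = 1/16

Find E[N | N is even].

6

P(N is even) = 1/4 + 1/8 + 1/8 + 1/16 = 9/16.
E[N | N is even] = [4·1/4 + 6·1/8 + 8·1/8 + 10·1/16] / (9/16)
 = 27/8 / (9/16)
 = 6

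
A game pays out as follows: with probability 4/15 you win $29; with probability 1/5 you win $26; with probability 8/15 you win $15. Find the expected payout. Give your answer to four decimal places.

E[payout] = 29·4/15 + 26·1/5 + 15·8/15
 = 116/15 + 26/5 + 8
 = 314/15

20.9333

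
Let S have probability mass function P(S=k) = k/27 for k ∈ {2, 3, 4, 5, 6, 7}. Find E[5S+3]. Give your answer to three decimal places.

E[5S+3] = Σ (5s+3)·P(S=s)
 = 13·2/27 + 18·1/9 + 23·4/27 + 28·5/27 + 33·2/9 + 38·7/27
 = 26/27 + 2 + 92/27 + 140/27 + 22/3 + 266/27
 = 776/27

28.741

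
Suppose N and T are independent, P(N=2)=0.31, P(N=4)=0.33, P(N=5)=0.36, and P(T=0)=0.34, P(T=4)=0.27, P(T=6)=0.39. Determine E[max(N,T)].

4.7888

E[max(N,T)] = Σ_n Σ_t max(n,t) · P(N=n)P(T=t)
 = 2·0.1054 + 4·0.0837 + 6·0.1209 + 4·0.1122 + 4·0.0891 + 6·0.1287 + 5·0.1224 + 5·0.0972 + 6·0.1404
 = 0.2108 + 0.3348 + 0.7254 + 0.4488 + 0.3564 + 0.7722 + 0.612 + 0.486 + 0.8424
 = 4.7888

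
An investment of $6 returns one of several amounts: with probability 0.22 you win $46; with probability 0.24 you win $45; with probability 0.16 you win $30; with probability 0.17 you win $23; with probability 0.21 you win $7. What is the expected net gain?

E[payout] = 46·0.22 + 45·0.24 + 30·0.16 + 23·0.17 + 7·0.21
 = 10.12 + 10.8 + 4.8 + 3.91 + 1.47
 = 31.1
Net = 31.1 - 6 = 25.1

25.1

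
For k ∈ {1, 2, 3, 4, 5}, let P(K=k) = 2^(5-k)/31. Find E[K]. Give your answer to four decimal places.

E[K] = Σ k·P(K=k)
 = 1·16/31 + 2·8/31 + 3·4/31 + 4·2/31 + 5·1/31
 = 16/31 + 16/31 + 12/31 + 8/31 + 5/31
 = 57/31

1.8387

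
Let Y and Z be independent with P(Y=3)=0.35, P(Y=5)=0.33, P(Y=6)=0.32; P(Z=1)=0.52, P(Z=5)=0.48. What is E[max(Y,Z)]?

4.956

E[max(Y,Z)] = Σ_y Σ_z max(y,z) · P(Y=y)P(Z=z)
 = 3·0.182 + 5·0.168 + 5·0.1716 + 5·0.1584 + 6·0.1664 + 6·0.1536
 = 0.546 + 0.84 + 0.858 + 0.792 + 0.9984 + 0.9216
 = 4.956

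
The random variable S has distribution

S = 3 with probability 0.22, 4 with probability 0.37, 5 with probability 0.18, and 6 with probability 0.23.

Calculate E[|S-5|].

E[|S-5|] = Σ |s-5|·P(S=s)
 = 2·0.22 + 1·0.37 + 0·0.18 + 1·0.23
 = 0.44 + 0.37 + 0 + 0.23
 = 1.04

1.04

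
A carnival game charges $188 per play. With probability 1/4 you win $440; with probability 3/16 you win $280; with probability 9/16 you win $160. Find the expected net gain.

64.5

E[payout] = 440·1/4 + 280·3/16 + 160·9/16
 = 110 + 105/2 + 90
 = 505/2
Net = 505/2 - 188 = 129/2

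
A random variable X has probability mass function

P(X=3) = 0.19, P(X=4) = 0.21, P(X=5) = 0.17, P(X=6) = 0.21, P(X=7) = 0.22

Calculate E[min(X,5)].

E[min(X,5)] = Σ min(x,5)·P(X=x)
 = 3·0.19 + 4·0.21 + 5·0.17 + 5·0.21 + 5·0.22
 = 0.57 + 0.84 + 0.85 + 1.05 + 1.1
 = 4.41

4.41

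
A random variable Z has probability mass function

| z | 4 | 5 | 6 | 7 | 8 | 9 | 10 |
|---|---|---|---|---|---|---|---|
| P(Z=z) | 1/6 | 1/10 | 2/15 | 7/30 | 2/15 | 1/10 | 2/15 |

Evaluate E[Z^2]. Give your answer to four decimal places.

51.3667

E[Z^2] = Σ z^2·P(Z=z)
 = 16·1/6 + 25·1/10 + 36·2/15 + 49·7/30 + 64·2/15 + 81·1/10 + 100·2/15
 = 8/3 + 5/2 + 24/5 + 343/30 + 128/15 + 81/10 + 40/3
 = 1541/30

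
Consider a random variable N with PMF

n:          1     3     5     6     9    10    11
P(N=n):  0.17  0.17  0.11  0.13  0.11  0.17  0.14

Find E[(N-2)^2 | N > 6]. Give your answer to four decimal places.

65.7381

P(N > 6) = 0.11 + 0.17 + 0.14 = 0.42.
E[(N-2)^2 | N > 6] = [49·0.11 + 64·0.17 + 81·0.14] / 0.42
 = 27.61 / 0.42
 = 2761/42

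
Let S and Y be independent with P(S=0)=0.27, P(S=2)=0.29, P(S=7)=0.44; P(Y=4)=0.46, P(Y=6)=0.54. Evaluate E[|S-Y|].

E[|S-Y|] = Σ_s Σ_y |s-y| · P(S=s)P(Y=y)
 = 4·0.1242 + 6·0.1458 + 2·0.1334 + 4·0.1566 + 3·0.2024 + 1·0.2376
 = 0.4968 + 0.8748 + 0.2668 + 0.6264 + 0.6072 + 0.2376
 = 3.1096

3.1096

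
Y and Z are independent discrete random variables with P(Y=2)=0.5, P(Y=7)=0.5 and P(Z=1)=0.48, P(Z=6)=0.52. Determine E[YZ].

E[YZ] = Σ_y Σ_z yz · P(Y=y)P(Z=z)
 = 2·0.24 + 12·0.26 + 7·0.24 + 42·0.26
 = 0.48 + 3.12 + 1.68 + 10.92
 = 16.2

16.2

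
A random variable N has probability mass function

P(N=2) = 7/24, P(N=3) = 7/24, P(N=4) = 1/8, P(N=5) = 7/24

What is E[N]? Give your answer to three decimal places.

E[N] = Σ n·P(N=n)
 = 2·7/24 + 3·7/24 + 4·1/8 + 5·7/24
 = 7/12 + 7/8 + 1/2 + 35/24
 = 41/12

3.417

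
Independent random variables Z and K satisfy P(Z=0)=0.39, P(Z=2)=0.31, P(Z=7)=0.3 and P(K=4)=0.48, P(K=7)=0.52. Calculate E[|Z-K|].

3.704

E[|Z-K|] = Σ_z Σ_k |z-k| · P(Z=z)P(K=k)
 = 4·0.1872 + 7·0.2028 + 2·0.1488 + 5·0.1612 + 3·0.144 + 0·0.156
 = 0.7488 + 1.4196 + 0.2976 + 0.806 + 0.432 + 0
 = 3.704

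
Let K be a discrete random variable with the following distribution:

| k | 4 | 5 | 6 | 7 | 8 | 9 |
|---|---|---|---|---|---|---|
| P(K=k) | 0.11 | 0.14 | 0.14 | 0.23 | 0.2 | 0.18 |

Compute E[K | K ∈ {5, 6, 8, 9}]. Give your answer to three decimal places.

7.212

P(K ∈ {5, 6, 8, 9}) = 0.14 + 0.14 + 0.2 + 0.18 = 0.66.
E[K | K ∈ {5, 6, 8, 9}] = [5·0.14 + 6·0.14 + 8·0.2 + 9·0.18] / 0.66
 = 4.76 / 0.66
 = 238/33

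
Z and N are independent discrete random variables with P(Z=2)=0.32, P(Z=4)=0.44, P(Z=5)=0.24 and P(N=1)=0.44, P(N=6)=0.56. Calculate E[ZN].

13.68

E[ZN] = Σ_z Σ_n zn · P(Z=z)P(N=n)
 = 2·0.1408 + 12·0.1792 + 4·0.1936 + 24·0.2464 + 5·0.1056 + 30·0.1344
 = 0.2816 + 2.1504 + 0.7744 + 5.9136 + 0.528 + 4.032
 = 13.68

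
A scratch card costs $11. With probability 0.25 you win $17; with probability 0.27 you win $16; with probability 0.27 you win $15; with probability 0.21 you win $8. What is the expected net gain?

3.3

E[payout] = 17·0.25 + 16·0.27 + 15·0.27 + 8·0.21
 = 4.25 + 4.32 + 4.05 + 1.68
 = 14.3
Net = 14.3 - 11 = 3.3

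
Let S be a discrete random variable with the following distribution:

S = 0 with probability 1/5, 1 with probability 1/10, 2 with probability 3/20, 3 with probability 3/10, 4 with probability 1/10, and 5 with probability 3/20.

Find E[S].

2.45

E[S] = Σ s·P(S=s)
 = 0·1/5 + 1·1/10 + 2·3/20 + 3·3/10 + 4·1/10 + 5·3/20
 = 0 + 1/10 + 3/10 + 9/10 + 2/5 + 3/4
 = 49/20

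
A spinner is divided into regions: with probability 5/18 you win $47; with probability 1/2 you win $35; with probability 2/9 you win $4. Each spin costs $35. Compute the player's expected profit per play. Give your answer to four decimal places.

-3.5556

E[payout] = 47·5/18 + 35·1/2 + 4·2/9
 = 235/18 + 35/2 + 8/9
 = 283/9
Net = 283/9 - 35 = -32/9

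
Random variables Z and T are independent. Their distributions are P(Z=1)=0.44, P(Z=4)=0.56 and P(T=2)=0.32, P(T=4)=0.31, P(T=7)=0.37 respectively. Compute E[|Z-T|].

2.5068

E[|Z-T|] = Σ_z Σ_t |z-t| · P(Z=z)P(T=t)
 = 1·0.1408 + 3·0.1364 + 6·0.1628 + 2·0.1792 + 0·0.1736 + 3·0.2072
 = 0.1408 + 0.4092 + 0.9768 + 0.3584 + 0 + 0.6216
 = 2.5068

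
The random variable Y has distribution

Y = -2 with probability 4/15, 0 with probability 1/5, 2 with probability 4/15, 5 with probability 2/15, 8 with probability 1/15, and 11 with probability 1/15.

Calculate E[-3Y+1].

E[-3Y+1] = Σ (-3y+1)·P(Y=y)
 = 7·4/15 + 1·1/5 + (-5)·4/15 + (-14)·2/15 + (-23)·1/15 + (-32)·1/15
 = 28/15 + 1/5 + (-4/3) + (-28/15) + (-23/15) + (-32/15)
 = -24/5

-4.8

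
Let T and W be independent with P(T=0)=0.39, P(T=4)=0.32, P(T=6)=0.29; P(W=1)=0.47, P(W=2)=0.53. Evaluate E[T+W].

4.55

E[T+W] = Σ_t Σ_w (t+w) · P(T=t)P(W=w)
 = 1·0.1833 + 2·0.2067 + 5·0.1504 + 6·0.1696 + 7·0.1363 + 8·0.1537
 = 0.1833 + 0.4134 + 0.752 + 1.0176 + 0.9541 + 1.2296
 = 4.55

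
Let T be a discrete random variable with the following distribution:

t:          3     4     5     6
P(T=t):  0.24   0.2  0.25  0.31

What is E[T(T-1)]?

E[T(T-1)] = Σ t(t-1)·P(T=t)
 = 6·0.24 + 12·0.2 + 20·0.25 + 30·0.31
 = 1.44 + 2.4 + 5 + 9.3
 = 18.14

18.14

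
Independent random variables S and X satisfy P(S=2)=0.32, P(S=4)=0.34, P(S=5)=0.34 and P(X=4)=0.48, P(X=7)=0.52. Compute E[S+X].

E[S+X] = Σ_s Σ_x (s+x) · P(S=s)P(X=x)
 = 6·0.1536 + 9·0.1664 + 8·0.1632 + 11·0.1768 + 9·0.1632 + 12·0.1768
 = 0.9216 + 1.4976 + 1.3056 + 1.9448 + 1.4688 + 2.1216
 = 9.26

9.26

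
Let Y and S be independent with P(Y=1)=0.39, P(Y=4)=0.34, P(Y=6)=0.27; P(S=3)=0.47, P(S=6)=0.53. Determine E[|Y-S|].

2.301

E[|Y-S|] = Σ_y Σ_s |y-s| · P(Y=y)P(S=s)
 = 2·0.1833 + 5·0.2067 + 1·0.1598 + 2·0.1802 + 3·0.1269 + 0·0.1431
 = 0.3666 + 1.0335 + 0.1598 + 0.3604 + 0.3807 + 0
 = 2.301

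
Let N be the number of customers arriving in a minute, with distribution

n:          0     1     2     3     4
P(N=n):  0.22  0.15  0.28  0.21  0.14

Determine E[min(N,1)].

E[min(N,1)] = Σ min(n,1)·P(N=n)
 = 0·0.22 + 1·0.15 + 1·0.28 + 1·0.21 + 1·0.14
 = 0 + 0.15 + 0.28 + 0.21 + 0.14
 = 0.78

0.78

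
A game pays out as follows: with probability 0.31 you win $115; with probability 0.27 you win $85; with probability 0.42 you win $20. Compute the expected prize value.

E[payout] = 115·0.31 + 85·0.27 + 20·0.42
 = 35.65 + 22.95 + 8.4
 = 67

67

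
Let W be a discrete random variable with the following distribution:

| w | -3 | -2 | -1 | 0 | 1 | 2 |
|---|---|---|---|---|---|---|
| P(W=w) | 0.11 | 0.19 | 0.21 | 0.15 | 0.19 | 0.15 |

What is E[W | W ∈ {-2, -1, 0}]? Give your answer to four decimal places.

-1.0727

P(W ∈ {-2, -1, 0}) = 0.19 + 0.21 + 0.15 = 0.55.
E[W | W ∈ {-2, -1, 0}] = [(-2)·0.19 + (-1)·0.21 + 0·0.15] / 0.55
 = -0.59 / 0.55
 = -59/55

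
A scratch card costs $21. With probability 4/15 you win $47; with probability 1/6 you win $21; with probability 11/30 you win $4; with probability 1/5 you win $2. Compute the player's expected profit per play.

E[payout] = 47·4/15 + 21·1/6 + 4·11/30 + 2·1/5
 = 188/15 + 7/2 + 22/15 + 2/5
 = 179/10
Net = 179/10 - 21 = -31/10

-3.1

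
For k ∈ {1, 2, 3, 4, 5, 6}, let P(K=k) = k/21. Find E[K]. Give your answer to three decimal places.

E[K] = Σ k·P(K=k)
 = 1·1/21 + 2·2/21 + 3·1/7 + 4·4/21 + 5·5/21 + 6·2/7
 = 1/21 + 4/21 + 3/7 + 16/21 + 25/21 + 12/7
 = 13/3

4.333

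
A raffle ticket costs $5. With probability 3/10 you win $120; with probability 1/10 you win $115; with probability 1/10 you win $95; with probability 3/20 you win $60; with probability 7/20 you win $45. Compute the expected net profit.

76.75

E[payout] = 120·3/10 + 115·1/10 + 95·1/10 + 60·3/20 + 45·7/20
 = 36 + 23/2 + 19/2 + 9 + 63/4
 = 327/4
Net = 327/4 - 5 = 307/4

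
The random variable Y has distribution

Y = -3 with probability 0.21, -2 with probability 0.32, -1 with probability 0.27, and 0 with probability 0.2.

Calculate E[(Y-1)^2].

E[(Y-1)^2] = Σ (y-1)^2·P(Y=y)
 = 16·0.21 + 9·0.32 + 4·0.27 + 1·0.2
 = 3.36 + 2.88 + 1.08 + 0.2
 = 7.52

7.52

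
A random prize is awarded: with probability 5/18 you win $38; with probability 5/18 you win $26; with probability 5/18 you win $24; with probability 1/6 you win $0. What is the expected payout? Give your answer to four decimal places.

E[payout] = 38·5/18 + 26·5/18 + 24·5/18 + 0·1/6
 = 95/9 + 65/9 + 20/3 + 0
 = 220/9

24.4444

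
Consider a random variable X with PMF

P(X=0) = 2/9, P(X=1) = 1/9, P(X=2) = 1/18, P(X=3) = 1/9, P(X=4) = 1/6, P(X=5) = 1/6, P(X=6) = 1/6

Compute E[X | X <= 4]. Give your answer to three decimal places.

1.833

P(X <= 4) = 2/9 + 1/9 + 1/18 + 1/9 + 1/6 = 2/3.
E[X | X <= 4] = [0·2/9 + 1·1/9 + 2·1/18 + 3·1/9 + 4·1/6] / (2/3)
 = 11/9 / (2/3)
 = 11/6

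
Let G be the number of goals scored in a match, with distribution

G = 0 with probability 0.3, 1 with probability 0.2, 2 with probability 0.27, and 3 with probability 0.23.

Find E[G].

1.43

E[G] = Σ g·P(G=g)
 = 0·0.3 + 1·0.2 + 2·0.27 + 3·0.23
 = 0 + 0.2 + 0.54 + 0.69
 = 1.43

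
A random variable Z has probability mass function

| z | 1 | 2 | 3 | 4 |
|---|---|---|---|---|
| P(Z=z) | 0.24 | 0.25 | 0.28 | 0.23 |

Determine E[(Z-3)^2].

1.44

E[(Z-3)^2] = Σ (z-3)^2·P(Z=z)
 = 4·0.24 + 1·0.25 + 0·0.28 + 1·0.23
 = 0.96 + 0.25 + 0 + 0.23
 = 1.44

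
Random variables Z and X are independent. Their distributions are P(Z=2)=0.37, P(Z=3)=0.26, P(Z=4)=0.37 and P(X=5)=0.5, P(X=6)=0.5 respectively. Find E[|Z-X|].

E[|Z-X|] = Σ_z Σ_x |z-x| · P(Z=z)P(X=x)
 = 3·0.185 + 4·0.185 + 2·0.13 + 3·0.13 + 1·0.185 + 2·0.185
 = 0.555 + 0.74 + 0.26 + 0.39 + 0.185 + 0.37
 = 2.5

2.5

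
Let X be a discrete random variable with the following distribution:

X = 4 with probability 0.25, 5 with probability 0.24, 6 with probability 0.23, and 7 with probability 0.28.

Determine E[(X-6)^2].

1.52

E[(X-6)^2] = Σ (x-6)^2·P(X=x)
 = 4·0.25 + 1·0.24 + 0·0.23 + 1·0.28
 = 1 + 0.24 + 0 + 0.28
 = 1.52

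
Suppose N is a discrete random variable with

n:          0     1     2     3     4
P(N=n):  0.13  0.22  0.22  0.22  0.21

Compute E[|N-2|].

1.12

E[|N-2|] = Σ |n-2|·P(N=n)
 = 2·0.13 + 1·0.22 + 0·0.22 + 1·0.22 + 2·0.21
 = 0.26 + 0.22 + 0 + 0.22 + 0.42
 = 1.12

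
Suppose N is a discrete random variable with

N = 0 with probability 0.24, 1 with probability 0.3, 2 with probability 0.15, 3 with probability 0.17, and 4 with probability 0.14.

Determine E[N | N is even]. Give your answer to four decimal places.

1.6226

P(N is even) = 0.24 + 0.15 + 0.14 = 0.53.
E[N | N is even] = [0·0.24 + 2·0.15 + 4·0.14] / 0.53
 = 0.86 / 0.53
 = 86/53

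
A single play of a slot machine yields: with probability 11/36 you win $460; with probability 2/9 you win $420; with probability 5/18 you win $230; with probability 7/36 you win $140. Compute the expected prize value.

E[payout] = 460·11/36 + 420·2/9 + 230·5/18 + 140·7/36
 = 1265/9 + 280/3 + 575/9 + 245/9
 = 325

325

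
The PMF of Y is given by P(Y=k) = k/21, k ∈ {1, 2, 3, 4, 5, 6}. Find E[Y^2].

E[Y^2] = Σ y^2·P(Y=y)
 = 1·1/21 + 4·2/21 + 9·1/7 + 16·4/21 + 25·5/21 + 36·2/7
 = 1/21 + 8/21 + 9/7 + 64/21 + 125/21 + 72/7
 = 21

21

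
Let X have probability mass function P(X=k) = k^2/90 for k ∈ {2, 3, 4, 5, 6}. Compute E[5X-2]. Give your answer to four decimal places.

22.4444

E[5X-2] = Σ (5x-2)·P(X=x)
 = 8·2/45 + 13·1/10 + 18·8/45 + 23·5/18 + 28·2/5
 = 16/45 + 13/10 + 16/5 + 115/18 + 56/5
 = 202/9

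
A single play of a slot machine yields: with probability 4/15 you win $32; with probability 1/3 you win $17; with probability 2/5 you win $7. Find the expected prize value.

17

E[payout] = 32·4/15 + 17·1/3 + 7·2/5
 = 128/15 + 17/3 + 14/5
 = 17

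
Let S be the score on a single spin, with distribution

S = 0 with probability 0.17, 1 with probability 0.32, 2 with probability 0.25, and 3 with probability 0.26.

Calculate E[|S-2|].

0.92

E[|S-2|] = Σ |s-2|·P(S=s)
 = 2·0.17 + 1·0.32 + 0·0.25 + 1·0.26
 = 0.34 + 0.32 + 0 + 0.26
 = 0.92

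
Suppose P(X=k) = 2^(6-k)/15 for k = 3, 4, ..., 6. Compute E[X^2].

E[X^2] = Σ x^2·P(X=x)
 = 9·8/15 + 16·4/15 + 25·2/15 + 36·1/15
 = 24/5 + 64/15 + 10/3 + 12/5
 = 74/5

14.8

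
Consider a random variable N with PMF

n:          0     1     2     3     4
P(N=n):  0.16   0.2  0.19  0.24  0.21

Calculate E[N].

2.14

E[N] = Σ n·P(N=n)
 = 0·0.16 + 1·0.2 + 2·0.19 + 3·0.24 + 4·0.21
 = 0 + 0.2 + 0.38 + 0.72 + 0.84
 = 2.14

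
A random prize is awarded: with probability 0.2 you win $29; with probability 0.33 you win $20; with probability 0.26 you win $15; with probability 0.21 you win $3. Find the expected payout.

E[payout] = 29·0.2 + 20·0.33 + 15·0.26 + 3·0.21
 = 5.8 + 6.6 + 3.9 + 0.63
 = 16.93

16.93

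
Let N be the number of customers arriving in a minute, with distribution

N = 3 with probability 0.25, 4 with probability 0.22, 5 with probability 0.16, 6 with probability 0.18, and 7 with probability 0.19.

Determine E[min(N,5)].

E[min(N,5)] = Σ min(n,5)·P(N=n)
 = 3·0.25 + 4·0.22 + 5·0.16 + 5·0.18 + 5·0.19
 = 0.75 + 0.88 + 0.8 + 0.9 + 0.95
 = 4.28

4.28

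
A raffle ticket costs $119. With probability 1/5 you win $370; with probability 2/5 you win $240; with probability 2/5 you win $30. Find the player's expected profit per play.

E[payout] = 370·1/5 + 240·2/5 + 30·2/5
 = 74 + 96 + 12
 = 182
Net = 182 - 119 = 63

63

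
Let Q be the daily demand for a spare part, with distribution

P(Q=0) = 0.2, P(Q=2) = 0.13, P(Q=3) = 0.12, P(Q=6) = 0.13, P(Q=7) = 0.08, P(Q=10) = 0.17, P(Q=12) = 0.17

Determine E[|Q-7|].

E[|Q-7|] = Σ |q-7|·P(Q=q)
 = 7·0.2 + 5·0.13 + 4·0.12 + 1·0.13 + 0·0.08 + 3·0.17 + 5·0.17
 = 1.4 + 0.65 + 0.48 + 0.13 + 0 + 0.51 + 0.85
 = 4.02

4.02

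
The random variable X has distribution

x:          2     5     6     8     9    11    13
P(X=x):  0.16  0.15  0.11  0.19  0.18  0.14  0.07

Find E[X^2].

E[X^2] = Σ x^2·P(X=x)
 = 4·0.16 + 25·0.15 + 36·0.11 + 64·0.19 + 81·0.18 + 121·0.14 + 169·0.07
 = 0.64 + 3.75 + 3.96 + 12.16 + 14.58 + 16.94 + 11.83
 = 63.86

63.86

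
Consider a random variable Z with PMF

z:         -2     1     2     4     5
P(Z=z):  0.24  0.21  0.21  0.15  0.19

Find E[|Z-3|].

2.36

E[|Z-3|] = Σ |z-3|·P(Z=z)
 = 5·0.24 + 2·0.21 + 1·0.21 + 1·0.15 + 2·0.19
 = 1.2 + 0.42 + 0.21 + 0.15 + 0.38
 = 2.36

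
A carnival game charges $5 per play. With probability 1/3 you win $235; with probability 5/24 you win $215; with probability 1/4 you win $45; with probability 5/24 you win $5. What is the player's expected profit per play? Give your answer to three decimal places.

130.417

E[payout] = 235·1/3 + 215·5/24 + 45·1/4 + 5·5/24
 = 235/3 + 1075/24 + 45/4 + 25/24
 = 1625/12
Net = 1625/12 - 5 = 1565/12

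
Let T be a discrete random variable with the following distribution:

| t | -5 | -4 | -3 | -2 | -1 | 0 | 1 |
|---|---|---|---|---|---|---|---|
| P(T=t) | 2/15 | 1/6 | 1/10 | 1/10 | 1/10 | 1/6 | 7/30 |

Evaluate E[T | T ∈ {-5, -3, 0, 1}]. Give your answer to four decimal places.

-1.1579

P(T ∈ {-5, -3, 0, 1}) = 2/15 + 1/10 + 1/6 + 7/30 = 19/30.
E[T | T ∈ {-5, -3, 0, 1}] = [(-5)·2/15 + (-3)·1/10 + 0·1/6 + 1·7/30] / (19/30)
 = -11/15 / (19/30)
 = -22/19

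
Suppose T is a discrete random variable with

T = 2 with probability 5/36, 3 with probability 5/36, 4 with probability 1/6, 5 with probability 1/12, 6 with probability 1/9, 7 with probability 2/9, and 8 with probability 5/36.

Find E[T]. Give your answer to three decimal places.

5.111

E[T] = Σ t·P(T=t)
 = 2·5/36 + 3·5/36 + 4·1/6 + 5·1/12 + 6·1/9 + 7·2/9 + 8·5/36
 = 5/18 + 5/12 + 2/3 + 5/12 + 2/3 + 14/9 + 10/9
 = 46/9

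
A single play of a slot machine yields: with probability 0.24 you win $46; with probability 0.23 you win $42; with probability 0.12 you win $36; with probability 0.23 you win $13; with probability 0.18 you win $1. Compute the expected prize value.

28.19

E[payout] = 46·0.24 + 42·0.23 + 36·0.12 + 13·0.23 + 1·0.18
 = 11.04 + 9.66 + 4.32 + 2.99 + 0.18
 = 28.19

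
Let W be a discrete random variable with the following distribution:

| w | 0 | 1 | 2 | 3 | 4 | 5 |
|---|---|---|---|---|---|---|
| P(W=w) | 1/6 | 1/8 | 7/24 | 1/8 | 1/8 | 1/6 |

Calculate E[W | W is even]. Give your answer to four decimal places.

P(W is even) = 1/6 + 7/24 + 1/8 = 7/12.
E[W | W is even] = [0·1/6 + 2·7/24 + 4·1/8] / (7/12)
 = 13/12 / (7/12)
 = 13/7

1.8571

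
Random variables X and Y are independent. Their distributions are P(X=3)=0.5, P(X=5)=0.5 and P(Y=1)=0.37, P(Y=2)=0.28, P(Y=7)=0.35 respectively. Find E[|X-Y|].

E[|X-Y|] = Σ_x Σ_y |x-y| · P(X=x)P(Y=y)
 = 2·0.185 + 1·0.14 + 4·0.175 + 4·0.185 + 3·0.14 + 2·0.175
 = 0.37 + 0.14 + 0.7 + 0.74 + 0.42 + 0.35
 = 2.72

2.72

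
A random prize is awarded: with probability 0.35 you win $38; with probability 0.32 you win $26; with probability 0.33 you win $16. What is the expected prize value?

E[payout] = 38·0.35 + 26·0.32 + 16·0.33
 = 13.3 + 8.32 + 5.28
 = 26.9

26.9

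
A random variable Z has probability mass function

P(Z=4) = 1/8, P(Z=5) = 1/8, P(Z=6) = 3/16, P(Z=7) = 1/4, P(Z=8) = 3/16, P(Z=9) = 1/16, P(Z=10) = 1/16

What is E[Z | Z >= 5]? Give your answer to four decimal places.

7.0714

P(Z >= 5) = 1/8 + 3/16 + 1/4 + 3/16 + 1/16 + 1/16 = 7/8.
E[Z | Z >= 5] = [5·1/8 + 6·3/16 + 7·1/4 + 8·3/16 + 9·1/16 + 10·1/16] / (7/8)
 = 99/16 / (7/8)
 = 99/14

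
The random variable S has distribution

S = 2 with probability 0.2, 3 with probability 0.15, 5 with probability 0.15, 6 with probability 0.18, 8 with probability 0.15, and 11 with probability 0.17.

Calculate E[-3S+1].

-16.25

E[-3S+1] = Σ (-3s+1)·P(S=s)
 = (-5)·0.2 + (-8)·0.15 + (-14)·0.15 + (-17)·0.18 + (-23)·0.15 + (-32)·0.17
 = (-1) + (-1.2) + (-2.1) + (-3.06) + (-3.45) + (-5.44)
 = -16.25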